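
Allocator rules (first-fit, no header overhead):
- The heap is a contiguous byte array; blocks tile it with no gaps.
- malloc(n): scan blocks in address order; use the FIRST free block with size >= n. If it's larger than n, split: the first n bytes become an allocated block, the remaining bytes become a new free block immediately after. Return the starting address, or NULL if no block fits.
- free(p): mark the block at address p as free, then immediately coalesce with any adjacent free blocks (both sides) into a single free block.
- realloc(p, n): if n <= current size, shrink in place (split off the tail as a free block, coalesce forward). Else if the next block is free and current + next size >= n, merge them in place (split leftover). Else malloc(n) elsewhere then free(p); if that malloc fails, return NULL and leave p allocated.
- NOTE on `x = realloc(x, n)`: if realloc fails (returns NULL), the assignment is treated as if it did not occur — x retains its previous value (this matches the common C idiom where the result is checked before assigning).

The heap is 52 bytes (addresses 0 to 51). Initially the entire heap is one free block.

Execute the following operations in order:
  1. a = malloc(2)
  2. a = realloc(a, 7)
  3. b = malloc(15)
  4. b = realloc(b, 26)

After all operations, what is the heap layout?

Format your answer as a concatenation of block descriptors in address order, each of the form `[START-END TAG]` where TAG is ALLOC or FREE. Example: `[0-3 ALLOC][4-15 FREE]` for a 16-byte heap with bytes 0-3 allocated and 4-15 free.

Answer: [0-6 ALLOC][7-32 ALLOC][33-51 FREE]

Derivation:
Op 1: a = malloc(2) -> a = 0; heap: [0-1 ALLOC][2-51 FREE]
Op 2: a = realloc(a, 7) -> a = 0; heap: [0-6 ALLOC][7-51 FREE]
Op 3: b = malloc(15) -> b = 7; heap: [0-6 ALLOC][7-21 ALLOC][22-51 FREE]
Op 4: b = realloc(b, 26) -> b = 7; heap: [0-6 ALLOC][7-32 ALLOC][33-51 FREE]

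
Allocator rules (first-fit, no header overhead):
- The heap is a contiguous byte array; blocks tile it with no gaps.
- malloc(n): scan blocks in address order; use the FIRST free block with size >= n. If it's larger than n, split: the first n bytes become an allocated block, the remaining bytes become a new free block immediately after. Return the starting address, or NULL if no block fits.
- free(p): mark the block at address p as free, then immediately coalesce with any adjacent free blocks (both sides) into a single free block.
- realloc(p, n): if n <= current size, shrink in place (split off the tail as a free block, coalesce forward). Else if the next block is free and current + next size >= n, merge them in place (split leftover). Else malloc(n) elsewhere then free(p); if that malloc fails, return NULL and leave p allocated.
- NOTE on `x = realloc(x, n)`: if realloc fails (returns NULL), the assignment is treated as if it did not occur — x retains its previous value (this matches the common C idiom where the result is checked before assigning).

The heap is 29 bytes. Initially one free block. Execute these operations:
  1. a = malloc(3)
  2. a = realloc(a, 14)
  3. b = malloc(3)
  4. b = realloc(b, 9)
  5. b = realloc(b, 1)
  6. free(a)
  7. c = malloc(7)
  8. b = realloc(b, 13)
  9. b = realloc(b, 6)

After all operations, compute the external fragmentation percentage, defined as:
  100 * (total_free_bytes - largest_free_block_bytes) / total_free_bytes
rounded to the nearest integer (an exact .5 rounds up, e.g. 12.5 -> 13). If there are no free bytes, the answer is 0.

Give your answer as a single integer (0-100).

Answer: 44

Derivation:
Op 1: a = malloc(3) -> a = 0; heap: [0-2 ALLOC][3-28 FREE]
Op 2: a = realloc(a, 14) -> a = 0; heap: [0-13 ALLOC][14-28 FREE]
Op 3: b = malloc(3) -> b = 14; heap: [0-13 ALLOC][14-16 ALLOC][17-28 FREE]
Op 4: b = realloc(b, 9) -> b = 14; heap: [0-13 ALLOC][14-22 ALLOC][23-28 FREE]
Op 5: b = realloc(b, 1) -> b = 14; heap: [0-13 ALLOC][14-14 ALLOC][15-28 FREE]
Op 6: free(a) -> (freed a); heap: [0-13 FREE][14-14 ALLOC][15-28 FREE]
Op 7: c = malloc(7) -> c = 0; heap: [0-6 ALLOC][7-13 FREE][14-14 ALLOC][15-28 FREE]
Op 8: b = realloc(b, 13) -> b = 14; heap: [0-6 ALLOC][7-13 FREE][14-26 ALLOC][27-28 FREE]
Op 9: b = realloc(b, 6) -> b = 14; heap: [0-6 ALLOC][7-13 FREE][14-19 ALLOC][20-28 FREE]
Free blocks: [7 9] total_free=16 largest=9 -> 100*(16-9)/16 = 700/16 = 43.75 -> rounds to 44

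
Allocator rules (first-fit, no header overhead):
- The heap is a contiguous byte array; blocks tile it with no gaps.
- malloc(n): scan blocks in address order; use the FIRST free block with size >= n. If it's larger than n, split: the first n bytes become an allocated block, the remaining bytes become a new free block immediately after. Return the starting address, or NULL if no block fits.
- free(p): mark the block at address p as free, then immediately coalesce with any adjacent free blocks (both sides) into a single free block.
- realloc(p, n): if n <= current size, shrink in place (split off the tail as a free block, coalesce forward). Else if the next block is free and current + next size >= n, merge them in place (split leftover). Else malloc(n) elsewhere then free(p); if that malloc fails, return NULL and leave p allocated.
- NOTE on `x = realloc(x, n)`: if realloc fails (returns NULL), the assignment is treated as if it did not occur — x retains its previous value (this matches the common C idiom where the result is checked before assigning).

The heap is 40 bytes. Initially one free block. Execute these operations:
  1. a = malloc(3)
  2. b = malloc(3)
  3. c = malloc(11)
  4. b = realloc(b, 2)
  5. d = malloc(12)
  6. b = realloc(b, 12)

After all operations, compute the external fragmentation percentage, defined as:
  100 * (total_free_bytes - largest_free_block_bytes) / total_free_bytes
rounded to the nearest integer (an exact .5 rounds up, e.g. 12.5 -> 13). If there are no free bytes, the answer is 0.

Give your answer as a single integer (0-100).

Answer: 8

Derivation:
Op 1: a = malloc(3) -> a = 0; heap: [0-2 ALLOC][3-39 FREE]
Op 2: b = malloc(3) -> b = 3; heap: [0-2 ALLOC][3-5 ALLOC][6-39 FREE]
Op 3: c = malloc(11) -> c = 6; heap: [0-2 ALLOC][3-5 ALLOC][6-16 ALLOC][17-39 FREE]
Op 4: b = realloc(b, 2) -> b = 3; heap: [0-2 ALLOC][3-4 ALLOC][5-5 FREE][6-16 ALLOC][17-39 FREE]
Op 5: d = malloc(12) -> d = 17; heap: [0-2 ALLOC][3-4 ALLOC][5-5 FREE][6-16 ALLOC][17-28 ALLOC][29-39 FREE]
Op 6: b = realloc(b, 12) -> NULL (b unchanged); heap: [0-2 ALLOC][3-4 ALLOC][5-5 FREE][6-16 ALLOC][17-28 ALLOC][29-39 FREE]
Free blocks: [1 11] total_free=12 largest=11 -> 100*(12-11)/12 = 100/12 ≈ 8.333 -> rounds to 8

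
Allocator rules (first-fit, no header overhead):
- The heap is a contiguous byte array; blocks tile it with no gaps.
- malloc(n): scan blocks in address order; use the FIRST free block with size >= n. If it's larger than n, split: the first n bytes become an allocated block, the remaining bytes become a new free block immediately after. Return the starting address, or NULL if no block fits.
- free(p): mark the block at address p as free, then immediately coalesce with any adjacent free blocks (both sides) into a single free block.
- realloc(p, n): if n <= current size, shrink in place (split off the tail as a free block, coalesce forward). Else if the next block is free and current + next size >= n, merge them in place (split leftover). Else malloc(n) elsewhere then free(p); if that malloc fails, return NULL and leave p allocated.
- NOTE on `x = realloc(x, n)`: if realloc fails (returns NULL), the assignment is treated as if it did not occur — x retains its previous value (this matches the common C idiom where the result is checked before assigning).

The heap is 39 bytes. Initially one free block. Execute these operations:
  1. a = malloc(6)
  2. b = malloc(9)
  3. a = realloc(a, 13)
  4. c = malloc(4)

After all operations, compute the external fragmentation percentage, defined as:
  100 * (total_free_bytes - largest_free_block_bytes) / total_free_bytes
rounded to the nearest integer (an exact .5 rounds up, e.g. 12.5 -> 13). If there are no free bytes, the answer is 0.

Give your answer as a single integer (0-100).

Answer: 15

Derivation:
Op 1: a = malloc(6) -> a = 0; heap: [0-5 ALLOC][6-38 FREE]
Op 2: b = malloc(9) -> b = 6; heap: [0-5 ALLOC][6-14 ALLOC][15-38 FREE]
Op 3: a = realloc(a, 13) -> a = 15; heap: [0-5 FREE][6-14 ALLOC][15-27 ALLOC][28-38 FREE]
Op 4: c = malloc(4) -> c = 0; heap: [0-3 ALLOC][4-5 FREE][6-14 ALLOC][15-27 ALLOC][28-38 FREE]
Free blocks: [2 11] total_free=13 largest=11 -> 100*(13-11)/13 = 200/13 ≈ 15.385 -> rounds to 15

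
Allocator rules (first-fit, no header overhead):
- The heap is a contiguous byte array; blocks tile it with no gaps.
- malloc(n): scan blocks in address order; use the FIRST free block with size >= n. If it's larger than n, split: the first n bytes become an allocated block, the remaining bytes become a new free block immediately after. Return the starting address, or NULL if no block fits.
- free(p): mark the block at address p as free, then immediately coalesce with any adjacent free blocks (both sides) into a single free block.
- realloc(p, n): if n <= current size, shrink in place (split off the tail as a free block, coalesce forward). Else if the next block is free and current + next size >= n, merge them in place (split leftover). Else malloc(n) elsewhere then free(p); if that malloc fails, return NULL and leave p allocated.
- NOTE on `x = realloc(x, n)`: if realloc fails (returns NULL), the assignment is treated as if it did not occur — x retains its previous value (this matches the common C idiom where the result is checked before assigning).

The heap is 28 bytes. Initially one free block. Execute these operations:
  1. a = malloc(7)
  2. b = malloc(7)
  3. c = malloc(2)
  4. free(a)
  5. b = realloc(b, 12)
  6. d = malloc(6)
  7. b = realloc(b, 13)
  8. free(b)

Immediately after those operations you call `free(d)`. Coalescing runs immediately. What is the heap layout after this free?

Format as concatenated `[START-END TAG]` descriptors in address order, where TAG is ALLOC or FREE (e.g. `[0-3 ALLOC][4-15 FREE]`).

Answer: [0-13 FREE][14-15 ALLOC][16-27 FREE]

Derivation:
Op 1: a = malloc(7) -> a = 0; heap: [0-6 ALLOC][7-27 FREE]
Op 2: b = malloc(7) -> b = 7; heap: [0-6 ALLOC][7-13 ALLOC][14-27 FREE]
Op 3: c = malloc(2) -> c = 14; heap: [0-6 ALLOC][7-13 ALLOC][14-15 ALLOC][16-27 FREE]
Op 4: free(a) -> (freed a); heap: [0-6 FREE][7-13 ALLOC][14-15 ALLOC][16-27 FREE]
Op 5: b = realloc(b, 12) -> b = 16; heap: [0-13 FREE][14-15 ALLOC][16-27 ALLOC]
Op 6: d = malloc(6) -> d = 0; heap: [0-5 ALLOC][6-13 FREE][14-15 ALLOC][16-27 ALLOC]
Op 7: b = realloc(b, 13) -> NULL (b unchanged); heap: [0-5 ALLOC][6-13 FREE][14-15 ALLOC][16-27 ALLOC]
Op 8: free(b) -> (freed b); heap: [0-5 ALLOC][6-13 FREE][14-15 ALLOC][16-27 FREE]
free(d): d = 0 -> block [0-5 ALLOC]; mark free, coalesce with adjacent free neighbors -> [0-13 FREE][14-15 ALLOC][16-27 FREE]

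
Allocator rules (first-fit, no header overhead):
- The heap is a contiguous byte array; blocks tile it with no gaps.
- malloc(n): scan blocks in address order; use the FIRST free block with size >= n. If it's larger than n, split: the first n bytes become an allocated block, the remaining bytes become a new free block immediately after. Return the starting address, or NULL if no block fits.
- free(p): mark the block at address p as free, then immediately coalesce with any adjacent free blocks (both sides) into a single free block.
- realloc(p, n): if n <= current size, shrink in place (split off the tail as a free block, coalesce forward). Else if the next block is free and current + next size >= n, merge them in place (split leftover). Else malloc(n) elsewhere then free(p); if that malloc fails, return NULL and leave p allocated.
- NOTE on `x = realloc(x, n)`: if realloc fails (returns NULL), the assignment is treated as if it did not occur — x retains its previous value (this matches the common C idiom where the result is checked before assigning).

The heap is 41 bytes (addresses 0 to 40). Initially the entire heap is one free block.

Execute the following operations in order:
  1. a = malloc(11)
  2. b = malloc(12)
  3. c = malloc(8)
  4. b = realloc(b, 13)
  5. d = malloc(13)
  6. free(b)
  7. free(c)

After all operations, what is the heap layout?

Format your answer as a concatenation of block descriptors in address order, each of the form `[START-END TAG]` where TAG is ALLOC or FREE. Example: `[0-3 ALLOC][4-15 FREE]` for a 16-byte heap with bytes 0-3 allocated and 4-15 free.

Op 1: a = malloc(11) -> a = 0; heap: [0-10 ALLOC][11-40 FREE]
Op 2: b = malloc(12) -> b = 11; heap: [0-10 ALLOC][11-22 ALLOC][23-40 FREE]
Op 3: c = malloc(8) -> c = 23; heap: [0-10 ALLOC][11-22 ALLOC][23-30 ALLOC][31-40 FREE]
Op 4: b = realloc(b, 13) -> NULL (b unchanged); heap: [0-10 ALLOC][11-22 ALLOC][23-30 ALLOC][31-40 FREE]
Op 5: d = malloc(13) -> d = NULL; heap: [0-10 ALLOC][11-22 ALLOC][23-30 ALLOC][31-40 FREE]
Op 6: free(b) -> (freed b); heap: [0-10 ALLOC][11-22 FREE][23-30 ALLOC][31-40 FREE]
Op 7: free(c) -> (freed c); heap: [0-10 ALLOC][11-40 FREE]

Answer: [0-10 ALLOC][11-40 FREE]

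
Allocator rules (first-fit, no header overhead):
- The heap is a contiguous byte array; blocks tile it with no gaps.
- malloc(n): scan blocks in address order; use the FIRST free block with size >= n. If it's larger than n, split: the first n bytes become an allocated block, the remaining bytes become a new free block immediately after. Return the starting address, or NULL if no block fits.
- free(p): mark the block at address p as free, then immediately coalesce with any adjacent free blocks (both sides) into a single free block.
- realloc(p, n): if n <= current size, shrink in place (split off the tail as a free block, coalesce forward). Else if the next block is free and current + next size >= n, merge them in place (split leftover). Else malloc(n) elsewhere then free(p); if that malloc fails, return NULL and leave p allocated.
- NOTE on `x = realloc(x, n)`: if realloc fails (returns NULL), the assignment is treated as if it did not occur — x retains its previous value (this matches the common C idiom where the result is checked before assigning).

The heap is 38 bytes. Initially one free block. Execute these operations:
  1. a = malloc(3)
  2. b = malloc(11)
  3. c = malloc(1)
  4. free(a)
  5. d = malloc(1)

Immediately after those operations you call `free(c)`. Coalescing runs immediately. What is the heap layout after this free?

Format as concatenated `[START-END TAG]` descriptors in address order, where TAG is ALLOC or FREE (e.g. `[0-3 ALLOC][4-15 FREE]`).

Answer: [0-0 ALLOC][1-2 FREE][3-13 ALLOC][14-37 FREE]

Derivation:
Op 1: a = malloc(3) -> a = 0; heap: [0-2 ALLOC][3-37 FREE]
Op 2: b = malloc(11) -> b = 3; heap: [0-2 ALLOC][3-13 ALLOC][14-37 FREE]
Op 3: c = malloc(1) -> c = 14; heap: [0-2 ALLOC][3-13 ALLOC][14-14 ALLOC][15-37 FREE]
Op 4: free(a) -> (freed a); heap: [0-2 FREE][3-13 ALLOC][14-14 ALLOC][15-37 FREE]
Op 5: d = malloc(1) -> d = 0; heap: [0-0 ALLOC][1-2 FREE][3-13 ALLOC][14-14 ALLOC][15-37 FREE]
free(c): c = 14 -> block [14-14 ALLOC]; mark free, coalesce with adjacent free neighbors -> [0-0 ALLOC][1-2 FREE][3-13 ALLOC][14-37 FREE]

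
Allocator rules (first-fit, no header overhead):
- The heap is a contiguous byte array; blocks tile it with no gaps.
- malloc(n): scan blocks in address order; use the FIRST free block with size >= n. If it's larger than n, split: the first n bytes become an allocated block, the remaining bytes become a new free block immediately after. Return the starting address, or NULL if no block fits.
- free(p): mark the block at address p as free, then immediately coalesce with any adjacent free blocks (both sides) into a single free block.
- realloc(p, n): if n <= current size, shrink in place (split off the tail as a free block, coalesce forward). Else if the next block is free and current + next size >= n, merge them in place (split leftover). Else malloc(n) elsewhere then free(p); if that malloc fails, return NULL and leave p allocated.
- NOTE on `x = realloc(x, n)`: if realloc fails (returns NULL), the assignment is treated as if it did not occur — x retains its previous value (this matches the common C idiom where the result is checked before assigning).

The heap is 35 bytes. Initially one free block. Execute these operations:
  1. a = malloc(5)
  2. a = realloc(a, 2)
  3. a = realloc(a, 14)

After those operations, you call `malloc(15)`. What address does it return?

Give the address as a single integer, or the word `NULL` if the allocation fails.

Answer: 14

Derivation:
Op 1: a = malloc(5) -> a = 0; heap: [0-4 ALLOC][5-34 FREE]
Op 2: a = realloc(a, 2) -> a = 0; heap: [0-1 ALLOC][2-34 FREE]
Op 3: a = realloc(a, 14) -> a = 0; heap: [0-13 ALLOC][14-34 FREE]
malloc(15): first-fit scan over [0-13 ALLOC][14-34 FREE] -> 14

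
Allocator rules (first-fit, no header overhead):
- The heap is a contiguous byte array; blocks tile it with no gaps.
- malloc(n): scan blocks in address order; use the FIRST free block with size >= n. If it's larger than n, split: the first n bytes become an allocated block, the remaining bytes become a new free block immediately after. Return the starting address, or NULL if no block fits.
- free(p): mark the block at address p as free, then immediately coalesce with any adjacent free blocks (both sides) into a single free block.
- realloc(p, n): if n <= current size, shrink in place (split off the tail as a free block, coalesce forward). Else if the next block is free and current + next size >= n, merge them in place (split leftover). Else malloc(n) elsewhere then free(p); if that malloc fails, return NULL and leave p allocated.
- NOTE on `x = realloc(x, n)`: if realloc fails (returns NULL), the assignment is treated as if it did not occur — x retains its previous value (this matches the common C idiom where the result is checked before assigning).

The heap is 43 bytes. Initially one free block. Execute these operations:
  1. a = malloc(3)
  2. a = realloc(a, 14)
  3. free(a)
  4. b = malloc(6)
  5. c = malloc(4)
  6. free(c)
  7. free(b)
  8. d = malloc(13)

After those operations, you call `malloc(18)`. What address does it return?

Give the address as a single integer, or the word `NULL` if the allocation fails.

Answer: 13

Derivation:
Op 1: a = malloc(3) -> a = 0; heap: [0-2 ALLOC][3-42 FREE]
Op 2: a = realloc(a, 14) -> a = 0; heap: [0-13 ALLOC][14-42 FREE]
Op 3: free(a) -> (freed a); heap: [0-42 FREE]
Op 4: b = malloc(6) -> b = 0; heap: [0-5 ALLOC][6-42 FREE]
Op 5: c = malloc(4) -> c = 6; heap: [0-5 ALLOC][6-9 ALLOC][10-42 FREE]
Op 6: free(c) -> (freed c); heap: [0-5 ALLOC][6-42 FREE]
Op 7: free(b) -> (freed b); heap: [0-42 FREE]
Op 8: d = malloc(13) -> d = 0; heap: [0-12 ALLOC][13-42 FREE]
malloc(18): first-fit scan over [0-12 ALLOC][13-42 FREE] -> 13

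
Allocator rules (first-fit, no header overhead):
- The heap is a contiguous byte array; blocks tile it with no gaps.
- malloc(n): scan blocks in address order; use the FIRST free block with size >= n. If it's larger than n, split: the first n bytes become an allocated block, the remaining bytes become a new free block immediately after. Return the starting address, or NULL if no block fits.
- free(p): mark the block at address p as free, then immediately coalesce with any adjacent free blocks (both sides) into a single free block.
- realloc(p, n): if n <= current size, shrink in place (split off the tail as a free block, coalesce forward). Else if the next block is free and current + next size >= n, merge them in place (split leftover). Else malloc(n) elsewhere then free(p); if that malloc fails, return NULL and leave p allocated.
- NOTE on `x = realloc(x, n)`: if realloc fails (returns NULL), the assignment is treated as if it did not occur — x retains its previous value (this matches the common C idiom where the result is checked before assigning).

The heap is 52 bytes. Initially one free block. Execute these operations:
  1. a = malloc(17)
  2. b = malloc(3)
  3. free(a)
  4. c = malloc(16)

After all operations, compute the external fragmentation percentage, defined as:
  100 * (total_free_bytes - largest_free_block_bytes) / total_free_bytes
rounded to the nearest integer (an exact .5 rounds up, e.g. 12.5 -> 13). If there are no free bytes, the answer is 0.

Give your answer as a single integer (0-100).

Answer: 3

Derivation:
Op 1: a = malloc(17) -> a = 0; heap: [0-16 ALLOC][17-51 FREE]
Op 2: b = malloc(3) -> b = 17; heap: [0-16 ALLOC][17-19 ALLOC][20-51 FREE]
Op 3: free(a) -> (freed a); heap: [0-16 FREE][17-19 ALLOC][20-51 FREE]
Op 4: c = malloc(16) -> c = 0; heap: [0-15 ALLOC][16-16 FREE][17-19 ALLOC][20-51 FREE]
Free blocks: [1 32] total_free=33 largest=32 -> 100*(33-32)/33 = 100/33 ≈ 3.030 -> rounds to 3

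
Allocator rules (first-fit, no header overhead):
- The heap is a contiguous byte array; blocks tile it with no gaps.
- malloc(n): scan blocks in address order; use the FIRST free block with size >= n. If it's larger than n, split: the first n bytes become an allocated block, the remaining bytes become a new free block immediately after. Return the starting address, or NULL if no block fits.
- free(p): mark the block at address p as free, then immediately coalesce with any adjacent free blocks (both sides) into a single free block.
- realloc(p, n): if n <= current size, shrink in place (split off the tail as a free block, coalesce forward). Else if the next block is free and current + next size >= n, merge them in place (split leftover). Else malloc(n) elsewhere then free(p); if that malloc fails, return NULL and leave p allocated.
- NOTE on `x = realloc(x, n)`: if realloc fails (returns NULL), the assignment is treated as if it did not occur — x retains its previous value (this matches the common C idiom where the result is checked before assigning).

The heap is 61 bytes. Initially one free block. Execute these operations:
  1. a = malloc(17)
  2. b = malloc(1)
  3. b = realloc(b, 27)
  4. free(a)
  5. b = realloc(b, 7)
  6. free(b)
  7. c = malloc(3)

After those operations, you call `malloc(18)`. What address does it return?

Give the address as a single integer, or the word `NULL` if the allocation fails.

Answer: 3

Derivation:
Op 1: a = malloc(17) -> a = 0; heap: [0-16 ALLOC][17-60 FREE]
Op 2: b = malloc(1) -> b = 17; heap: [0-16 ALLOC][17-17 ALLOC][18-60 FREE]
Op 3: b = realloc(b, 27) -> b = 17; heap: [0-16 ALLOC][17-43 ALLOC][44-60 FREE]
Op 4: free(a) -> (freed a); heap: [0-16 FREE][17-43 ALLOC][44-60 FREE]
Op 5: b = realloc(b, 7) -> b = 17; heap: [0-16 FREE][17-23 ALLOC][24-60 FREE]
Op 6: free(b) -> (freed b); heap: [0-60 FREE]
Op 7: c = malloc(3) -> c = 0; heap: [0-2 ALLOC][3-60 FREE]
malloc(18): first-fit scan over [0-2 ALLOC][3-60 FREE] -> 3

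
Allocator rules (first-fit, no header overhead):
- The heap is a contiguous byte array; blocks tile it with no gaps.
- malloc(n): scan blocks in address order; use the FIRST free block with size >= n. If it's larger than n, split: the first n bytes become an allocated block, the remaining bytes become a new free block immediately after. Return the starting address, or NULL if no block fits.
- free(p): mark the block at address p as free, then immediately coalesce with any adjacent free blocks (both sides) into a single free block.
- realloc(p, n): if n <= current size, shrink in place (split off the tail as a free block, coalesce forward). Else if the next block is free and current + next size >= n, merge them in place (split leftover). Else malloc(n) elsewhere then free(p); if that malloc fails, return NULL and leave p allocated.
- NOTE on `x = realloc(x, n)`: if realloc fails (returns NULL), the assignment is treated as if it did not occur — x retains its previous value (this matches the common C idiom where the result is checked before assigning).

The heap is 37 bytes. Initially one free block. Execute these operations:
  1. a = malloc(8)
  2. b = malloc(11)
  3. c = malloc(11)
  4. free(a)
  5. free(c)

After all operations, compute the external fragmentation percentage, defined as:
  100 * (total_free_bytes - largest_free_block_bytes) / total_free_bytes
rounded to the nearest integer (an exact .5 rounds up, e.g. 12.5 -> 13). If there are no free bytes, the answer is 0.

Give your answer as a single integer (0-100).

Op 1: a = malloc(8) -> a = 0; heap: [0-7 ALLOC][8-36 FREE]
Op 2: b = malloc(11) -> b = 8; heap: [0-7 ALLOC][8-18 ALLOC][19-36 FREE]
Op 3: c = malloc(11) -> c = 19; heap: [0-7 ALLOC][8-18 ALLOC][19-29 ALLOC][30-36 FREE]
Op 4: free(a) -> (freed a); heap: [0-7 FREE][8-18 ALLOC][19-29 ALLOC][30-36 FREE]
Op 5: free(c) -> (freed c); heap: [0-7 FREE][8-18 ALLOC][19-36 FREE]
Free blocks: [8 18] total_free=26 largest=18 -> 100*(26-18)/26 = 800/26 ≈ 30.769 -> rounds to 31

Answer: 31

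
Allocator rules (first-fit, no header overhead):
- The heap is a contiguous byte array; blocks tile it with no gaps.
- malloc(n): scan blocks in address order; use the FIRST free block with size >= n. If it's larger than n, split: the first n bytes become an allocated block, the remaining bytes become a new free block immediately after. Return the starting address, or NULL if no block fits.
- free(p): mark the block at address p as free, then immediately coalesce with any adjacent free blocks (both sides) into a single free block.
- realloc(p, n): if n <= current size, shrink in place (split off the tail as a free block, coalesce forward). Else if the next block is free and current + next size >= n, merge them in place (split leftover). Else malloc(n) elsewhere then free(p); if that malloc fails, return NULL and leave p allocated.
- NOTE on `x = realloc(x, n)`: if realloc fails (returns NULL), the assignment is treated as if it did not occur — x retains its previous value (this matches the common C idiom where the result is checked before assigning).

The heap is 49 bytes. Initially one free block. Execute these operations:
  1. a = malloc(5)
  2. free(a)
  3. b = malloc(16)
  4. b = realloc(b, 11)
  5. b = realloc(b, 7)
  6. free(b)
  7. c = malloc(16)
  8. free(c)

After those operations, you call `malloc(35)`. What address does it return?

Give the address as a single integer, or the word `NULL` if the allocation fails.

Op 1: a = malloc(5) -> a = 0; heap: [0-4 ALLOC][5-48 FREE]
Op 2: free(a) -> (freed a); heap: [0-48 FREE]
Op 3: b = malloc(16) -> b = 0; heap: [0-15 ALLOC][16-48 FREE]
Op 4: b = realloc(b, 11) -> b = 0; heap: [0-10 ALLOC][11-48 FREE]
Op 5: b = realloc(b, 7) -> b = 0; heap: [0-6 ALLOC][7-48 FREE]
Op 6: free(b) -> (freed b); heap: [0-48 FREE]
Op 7: c = malloc(16) -> c = 0; heap: [0-15 ALLOC][16-48 FREE]
Op 8: free(c) -> (freed c); heap: [0-48 FREE]
malloc(35): first-fit scan over [0-48 FREE] -> 0

Answer: 0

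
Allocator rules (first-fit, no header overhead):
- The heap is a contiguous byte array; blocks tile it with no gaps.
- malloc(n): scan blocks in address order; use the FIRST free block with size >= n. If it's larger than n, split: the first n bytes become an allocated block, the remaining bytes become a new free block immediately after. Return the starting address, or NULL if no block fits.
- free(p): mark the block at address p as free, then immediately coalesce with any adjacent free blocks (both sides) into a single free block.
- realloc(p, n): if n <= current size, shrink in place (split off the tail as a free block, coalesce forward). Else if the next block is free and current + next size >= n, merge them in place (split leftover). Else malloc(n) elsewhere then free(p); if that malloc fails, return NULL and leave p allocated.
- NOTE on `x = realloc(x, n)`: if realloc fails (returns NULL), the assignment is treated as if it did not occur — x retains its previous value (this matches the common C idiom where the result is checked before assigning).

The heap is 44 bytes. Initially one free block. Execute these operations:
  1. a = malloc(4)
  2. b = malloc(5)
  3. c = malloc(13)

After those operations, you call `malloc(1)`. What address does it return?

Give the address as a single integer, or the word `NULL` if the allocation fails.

Answer: 22

Derivation:
Op 1: a = malloc(4) -> a = 0; heap: [0-3 ALLOC][4-43 FREE]
Op 2: b = malloc(5) -> b = 4; heap: [0-3 ALLOC][4-8 ALLOC][9-43 FREE]
Op 3: c = malloc(13) -> c = 9; heap: [0-3 ALLOC][4-8 ALLOC][9-21 ALLOC][22-43 FREE]
malloc(1): first-fit scan over [0-3 ALLOC][4-8 ALLOC][9-21 ALLOC][22-43 FREE] -> 22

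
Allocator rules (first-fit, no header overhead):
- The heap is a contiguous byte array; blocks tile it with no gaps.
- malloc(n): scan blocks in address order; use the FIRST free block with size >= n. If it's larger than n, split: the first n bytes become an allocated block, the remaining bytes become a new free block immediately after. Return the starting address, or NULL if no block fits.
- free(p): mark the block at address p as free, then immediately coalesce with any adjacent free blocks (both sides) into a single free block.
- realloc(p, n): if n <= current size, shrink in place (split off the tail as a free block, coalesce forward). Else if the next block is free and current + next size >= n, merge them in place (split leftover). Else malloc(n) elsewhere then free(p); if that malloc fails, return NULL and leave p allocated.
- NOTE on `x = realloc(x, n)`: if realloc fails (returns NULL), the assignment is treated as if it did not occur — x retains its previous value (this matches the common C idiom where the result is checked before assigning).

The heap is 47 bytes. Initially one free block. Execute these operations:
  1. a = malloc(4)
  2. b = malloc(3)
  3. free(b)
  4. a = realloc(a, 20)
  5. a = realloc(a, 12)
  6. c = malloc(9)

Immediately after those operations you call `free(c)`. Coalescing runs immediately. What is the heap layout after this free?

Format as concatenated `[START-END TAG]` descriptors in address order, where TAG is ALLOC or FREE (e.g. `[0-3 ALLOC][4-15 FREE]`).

Op 1: a = malloc(4) -> a = 0; heap: [0-3 ALLOC][4-46 FREE]
Op 2: b = malloc(3) -> b = 4; heap: [0-3 ALLOC][4-6 ALLOC][7-46 FREE]
Op 3: free(b) -> (freed b); heap: [0-3 ALLOC][4-46 FREE]
Op 4: a = realloc(a, 20) -> a = 0; heap: [0-19 ALLOC][20-46 FREE]
Op 5: a = realloc(a, 12) -> a = 0; heap: [0-11 ALLOC][12-46 FREE]
Op 6: c = malloc(9) -> c = 12; heap: [0-11 ALLOC][12-20 ALLOC][21-46 FREE]
free(c): c = 12 -> block [12-20 ALLOC]; mark free, coalesce with adjacent free neighbors -> [0-11 ALLOC][12-46 FREE]

Answer: [0-11 ALLOC][12-46 FREE]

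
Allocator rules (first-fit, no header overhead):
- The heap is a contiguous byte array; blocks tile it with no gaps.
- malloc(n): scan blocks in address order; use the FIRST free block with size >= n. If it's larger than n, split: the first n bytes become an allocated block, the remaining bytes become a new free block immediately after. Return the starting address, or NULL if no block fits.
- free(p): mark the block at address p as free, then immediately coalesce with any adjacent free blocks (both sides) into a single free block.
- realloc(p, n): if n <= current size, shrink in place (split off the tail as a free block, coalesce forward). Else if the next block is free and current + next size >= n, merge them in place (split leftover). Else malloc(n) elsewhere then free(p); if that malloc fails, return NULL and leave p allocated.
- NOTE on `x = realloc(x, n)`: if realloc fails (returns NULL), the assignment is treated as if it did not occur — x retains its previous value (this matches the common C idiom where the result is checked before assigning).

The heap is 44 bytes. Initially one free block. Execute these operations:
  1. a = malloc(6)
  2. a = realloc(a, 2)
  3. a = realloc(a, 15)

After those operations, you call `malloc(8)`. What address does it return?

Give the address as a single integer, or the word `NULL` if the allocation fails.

Op 1: a = malloc(6) -> a = 0; heap: [0-5 ALLOC][6-43 FREE]
Op 2: a = realloc(a, 2) -> a = 0; heap: [0-1 ALLOC][2-43 FREE]
Op 3: a = realloc(a, 15) -> a = 0; heap: [0-14 ALLOC][15-43 FREE]
malloc(8): first-fit scan over [0-14 ALLOC][15-43 FREE] -> 15

Answer: 15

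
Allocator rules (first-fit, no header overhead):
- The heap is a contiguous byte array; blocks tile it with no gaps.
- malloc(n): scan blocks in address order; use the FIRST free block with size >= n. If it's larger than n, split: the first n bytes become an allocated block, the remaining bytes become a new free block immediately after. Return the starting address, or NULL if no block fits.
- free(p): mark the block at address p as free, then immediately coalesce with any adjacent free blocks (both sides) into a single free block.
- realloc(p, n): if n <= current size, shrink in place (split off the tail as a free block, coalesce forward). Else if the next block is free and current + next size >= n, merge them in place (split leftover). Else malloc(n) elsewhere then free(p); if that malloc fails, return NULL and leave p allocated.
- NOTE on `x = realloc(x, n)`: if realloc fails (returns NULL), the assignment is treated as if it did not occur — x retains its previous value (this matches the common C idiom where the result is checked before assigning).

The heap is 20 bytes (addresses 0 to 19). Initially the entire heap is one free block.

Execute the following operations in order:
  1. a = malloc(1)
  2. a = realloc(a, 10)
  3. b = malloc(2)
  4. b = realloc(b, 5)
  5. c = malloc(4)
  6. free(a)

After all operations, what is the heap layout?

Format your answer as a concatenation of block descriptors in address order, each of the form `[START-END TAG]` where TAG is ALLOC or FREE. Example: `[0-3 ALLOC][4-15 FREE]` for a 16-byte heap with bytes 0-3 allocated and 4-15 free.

Op 1: a = malloc(1) -> a = 0; heap: [0-0 ALLOC][1-19 FREE]
Op 2: a = realloc(a, 10) -> a = 0; heap: [0-9 ALLOC][10-19 FREE]
Op 3: b = malloc(2) -> b = 10; heap: [0-9 ALLOC][10-11 ALLOC][12-19 FREE]
Op 4: b = realloc(b, 5) -> b = 10; heap: [0-9 ALLOC][10-14 ALLOC][15-19 FREE]
Op 5: c = malloc(4) -> c = 15; heap: [0-9 ALLOC][10-14 ALLOC][15-18 ALLOC][19-19 FREE]
Op 6: free(a) -> (freed a); heap: [0-9 FREE][10-14 ALLOC][15-18 ALLOC][19-19 FREE]

Answer: [0-9 FREE][10-14 ALLOC][15-18 ALLOC][19-19 FREE]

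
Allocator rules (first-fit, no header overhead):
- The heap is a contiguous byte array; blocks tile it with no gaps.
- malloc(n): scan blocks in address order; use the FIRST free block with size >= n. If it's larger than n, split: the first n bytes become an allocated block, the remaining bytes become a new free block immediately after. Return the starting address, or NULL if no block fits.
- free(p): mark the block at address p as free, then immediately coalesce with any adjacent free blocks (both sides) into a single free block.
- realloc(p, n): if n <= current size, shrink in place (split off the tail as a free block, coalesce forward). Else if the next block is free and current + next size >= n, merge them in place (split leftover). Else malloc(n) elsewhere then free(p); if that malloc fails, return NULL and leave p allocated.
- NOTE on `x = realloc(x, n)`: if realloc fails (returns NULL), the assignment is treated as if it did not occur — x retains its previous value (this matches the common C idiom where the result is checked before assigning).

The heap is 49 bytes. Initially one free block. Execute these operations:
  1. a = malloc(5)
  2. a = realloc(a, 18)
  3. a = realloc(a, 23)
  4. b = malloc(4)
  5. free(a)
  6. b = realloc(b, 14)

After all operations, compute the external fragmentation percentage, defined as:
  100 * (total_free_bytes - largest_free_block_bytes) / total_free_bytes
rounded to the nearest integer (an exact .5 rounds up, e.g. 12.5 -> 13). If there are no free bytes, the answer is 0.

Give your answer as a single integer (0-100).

Op 1: a = malloc(5) -> a = 0; heap: [0-4 ALLOC][5-48 FREE]
Op 2: a = realloc(a, 18) -> a = 0; heap: [0-17 ALLOC][18-48 FREE]
Op 3: a = realloc(a, 23) -> a = 0; heap: [0-22 ALLOC][23-48 FREE]
Op 4: b = malloc(4) -> b = 23; heap: [0-22 ALLOC][23-26 ALLOC][27-48 FREE]
Op 5: free(a) -> (freed a); heap: [0-22 FREE][23-26 ALLOC][27-48 FREE]
Op 6: b = realloc(b, 14) -> b = 23; heap: [0-22 FREE][23-36 ALLOC][37-48 FREE]
Free blocks: [23 12] total_free=35 largest=23 -> 100*(35-23)/35 = 1200/35 ≈ 34.286 -> rounds to 34

Answer: 34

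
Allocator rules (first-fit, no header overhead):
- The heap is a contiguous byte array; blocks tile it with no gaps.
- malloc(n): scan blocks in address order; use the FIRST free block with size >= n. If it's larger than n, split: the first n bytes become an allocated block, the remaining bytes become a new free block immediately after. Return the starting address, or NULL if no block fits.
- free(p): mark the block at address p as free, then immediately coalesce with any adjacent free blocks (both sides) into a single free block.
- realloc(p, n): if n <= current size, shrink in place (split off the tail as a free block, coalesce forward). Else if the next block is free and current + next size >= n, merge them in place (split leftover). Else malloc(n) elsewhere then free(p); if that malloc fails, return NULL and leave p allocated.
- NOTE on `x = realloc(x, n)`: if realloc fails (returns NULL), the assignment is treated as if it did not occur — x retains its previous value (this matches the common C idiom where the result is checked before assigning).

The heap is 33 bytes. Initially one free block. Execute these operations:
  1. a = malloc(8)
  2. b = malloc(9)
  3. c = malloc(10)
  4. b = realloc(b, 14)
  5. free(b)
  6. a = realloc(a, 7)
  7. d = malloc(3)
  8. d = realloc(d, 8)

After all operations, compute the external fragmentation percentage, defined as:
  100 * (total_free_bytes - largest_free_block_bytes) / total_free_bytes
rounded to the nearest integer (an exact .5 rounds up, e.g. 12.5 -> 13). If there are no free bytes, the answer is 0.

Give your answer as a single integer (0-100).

Op 1: a = malloc(8) -> a = 0; heap: [0-7 ALLOC][8-32 FREE]
Op 2: b = malloc(9) -> b = 8; heap: [0-7 ALLOC][8-16 ALLOC][17-32 FREE]
Op 3: c = malloc(10) -> c = 17; heap: [0-7 ALLOC][8-16 ALLOC][17-26 ALLOC][27-32 FREE]
Op 4: b = realloc(b, 14) -> NULL (b unchanged); heap: [0-7 ALLOC][8-16 ALLOC][17-26 ALLOC][27-32 FREE]
Op 5: free(b) -> (freed b); heap: [0-7 ALLOC][8-16 FREE][17-26 ALLOC][27-32 FREE]
Op 6: a = realloc(a, 7) -> a = 0; heap: [0-6 ALLOC][7-16 FREE][17-26 ALLOC][27-32 FREE]
Op 7: d = malloc(3) -> d = 7; heap: [0-6 ALLOC][7-9 ALLOC][10-16 FREE][17-26 ALLOC][27-32 FREE]
Op 8: d = realloc(d, 8) -> d = 7; heap: [0-6 ALLOC][7-14 ALLOC][15-16 FREE][17-26 ALLOC][27-32 FREE]
Free blocks: [2 6] total_free=8 largest=6 -> 100*(8-6)/8 = 200/8 = 25

Answer: 25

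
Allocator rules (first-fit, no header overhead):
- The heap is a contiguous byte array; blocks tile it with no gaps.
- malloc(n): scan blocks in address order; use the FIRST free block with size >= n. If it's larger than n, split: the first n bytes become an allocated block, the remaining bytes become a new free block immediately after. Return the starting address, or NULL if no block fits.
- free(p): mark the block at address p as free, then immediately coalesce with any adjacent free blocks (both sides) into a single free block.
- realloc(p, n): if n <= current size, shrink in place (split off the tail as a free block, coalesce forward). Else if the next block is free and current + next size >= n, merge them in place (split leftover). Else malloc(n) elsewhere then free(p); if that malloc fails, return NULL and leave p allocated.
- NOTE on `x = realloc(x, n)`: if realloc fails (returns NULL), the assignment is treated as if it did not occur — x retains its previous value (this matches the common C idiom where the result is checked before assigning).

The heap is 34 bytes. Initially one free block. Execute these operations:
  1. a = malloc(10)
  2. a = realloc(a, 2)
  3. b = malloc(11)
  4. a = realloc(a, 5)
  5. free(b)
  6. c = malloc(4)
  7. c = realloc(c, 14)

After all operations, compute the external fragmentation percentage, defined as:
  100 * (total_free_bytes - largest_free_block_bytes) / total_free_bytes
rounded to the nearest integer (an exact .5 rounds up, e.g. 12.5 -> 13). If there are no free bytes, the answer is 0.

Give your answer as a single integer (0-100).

Op 1: a = malloc(10) -> a = 0; heap: [0-9 ALLOC][10-33 FREE]
Op 2: a = realloc(a, 2) -> a = 0; heap: [0-1 ALLOC][2-33 FREE]
Op 3: b = malloc(11) -> b = 2; heap: [0-1 ALLOC][2-12 ALLOC][13-33 FREE]
Op 4: a = realloc(a, 5) -> a = 13; heap: [0-1 FREE][2-12 ALLOC][13-17 ALLOC][18-33 FREE]
Op 5: free(b) -> (freed b); heap: [0-12 FREE][13-17 ALLOC][18-33 FREE]
Op 6: c = malloc(4) -> c = 0; heap: [0-3 ALLOC][4-12 FREE][13-17 ALLOC][18-33 FREE]
Op 7: c = realloc(c, 14) -> c = 18; heap: [0-12 FREE][13-17 ALLOC][18-31 ALLOC][32-33 FREE]
Free blocks: [13 2] total_free=15 largest=13 -> 100*(15-13)/15 = 200/15 ≈ 13.333 -> rounds to 13

Answer: 13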